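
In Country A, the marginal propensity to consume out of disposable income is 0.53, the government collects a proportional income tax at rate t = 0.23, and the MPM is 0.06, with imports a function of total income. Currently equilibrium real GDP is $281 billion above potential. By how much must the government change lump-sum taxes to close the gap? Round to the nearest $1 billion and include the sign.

Spending multiplier = 1/(1 − c(1−t) + m) = 1/(1 − 0.53×0.77 + 0.06) = 1/0.6519 ≈ 1.534.
Tax multiplier = −c·k = −0.53/0.6519 ≈ −0.813. Need ΔY = −$281 billion, so ΔT = ΔY/(−c·k) = −(−$281 billion) × 0.6519 / 0.53 ≈ +$346 billion.
The government should raise lump-sum taxes by $346 billion.

+$346 billion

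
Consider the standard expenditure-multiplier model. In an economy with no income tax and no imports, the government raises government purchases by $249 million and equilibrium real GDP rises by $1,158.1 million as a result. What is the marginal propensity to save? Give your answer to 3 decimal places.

Implied spending multiplier k = ΔY/ΔG = 1,158.1/249 ≈ 4.651.
Since k = 1/(1 − MPC), MPC = 1 − 1/k = 1 − ΔG/ΔY = 1 − 249/1,158.1 ≈ 0.785.
MPS = 1 − MPC = 0.215.

0.215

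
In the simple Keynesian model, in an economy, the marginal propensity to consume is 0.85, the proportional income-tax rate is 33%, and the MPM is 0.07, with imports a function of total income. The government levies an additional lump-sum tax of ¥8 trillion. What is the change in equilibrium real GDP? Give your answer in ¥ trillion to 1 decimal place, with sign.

−¥13.6 trillion

A lump-sum tax change of +¥8 trillion shifts disposable income by −¥8 trillion; first-round consumption changes by −c × ΔT = −0.85 × (+¥8 trillion) = −¥6.8 trillion.
Expenditure multiplier = 1/(1 − c(1−t) + m) = 1/(1 − 0.85×0.67 + 0.07) = 1/0.5005 ≈ 1.998.
The tax multiplier is −c × k ≈ −1.698, so ΔY = k × (−c·ΔT) = (−¥6.8 trillion) / 0.5005 ≈ −¥13.6 trillion.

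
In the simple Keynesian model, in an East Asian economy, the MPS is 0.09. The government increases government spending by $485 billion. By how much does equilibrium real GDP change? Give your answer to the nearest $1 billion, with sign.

MPC = 1 − MPS = 1 − 0.09 = 0.91.
Government-spending multiplier = 1/(1 − MPC) = 1/(1 − 0.91) = 1/0.09 ≈ 11.111.
ΔY = k × ΔG = (+$485 billion) / 0.09 ≈ +$5,389 billion.

+$5,389 billion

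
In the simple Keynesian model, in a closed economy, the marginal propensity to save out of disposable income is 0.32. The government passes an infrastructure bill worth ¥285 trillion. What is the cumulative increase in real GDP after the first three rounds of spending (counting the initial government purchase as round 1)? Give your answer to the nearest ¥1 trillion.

MPC = 1 − MPS = 1 − 0.32 = 0.68.
Round 1 adds ΔG = ¥285 trillion; each later round is MPC = 0.68 times the previous.
After 3 rounds: 285 + 193.8 + 131.784 = ΔG·(1 − c^3)/(1 − c) = 285 × (1 − 0.314432)/0.32 ≈ ¥611 trillion.

¥611 trillion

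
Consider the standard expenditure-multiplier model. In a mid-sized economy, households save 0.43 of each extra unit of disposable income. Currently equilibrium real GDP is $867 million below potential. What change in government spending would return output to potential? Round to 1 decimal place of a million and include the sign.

MPC = 1 − MPS = 1 − 0.43 = 0.57.
Spending multiplier = 1/(1 − MPC) = 1/(1 − 0.57) = 1/0.43 ≈ 2.326.
Need ΔY = +$867 million, so ΔG = ΔY/k = (+$867 million) × 0.43 ≈ +$372.8 million.
The government should increase government spending by $372.8 million.

+$372.8 million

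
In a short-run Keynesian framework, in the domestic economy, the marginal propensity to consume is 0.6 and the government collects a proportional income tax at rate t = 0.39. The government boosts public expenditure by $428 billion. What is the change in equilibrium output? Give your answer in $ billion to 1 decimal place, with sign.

+$675.1 billion

Spending multiplier = 1/(1 − c(1−t)) = 1/(1 − 0.6×0.61) = 1/0.634 ≈ 1.577.
ΔY = k × ΔG = (+$428 billion) / 0.634 ≈ +$675.1 billion.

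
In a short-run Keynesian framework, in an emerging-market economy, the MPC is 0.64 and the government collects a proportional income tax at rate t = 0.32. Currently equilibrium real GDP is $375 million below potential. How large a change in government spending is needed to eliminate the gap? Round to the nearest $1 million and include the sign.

+$212 million

Spending multiplier = 1/(1 − c(1−t)) = 1/(1 − 0.64×0.68) = 1/0.5648 ≈ 1.771.
Need ΔY = +$375 million, so ΔG = ΔY/k = (+$375 million) × 0.5648 ≈ +$212 million.
The government should increase government spending by $212 million.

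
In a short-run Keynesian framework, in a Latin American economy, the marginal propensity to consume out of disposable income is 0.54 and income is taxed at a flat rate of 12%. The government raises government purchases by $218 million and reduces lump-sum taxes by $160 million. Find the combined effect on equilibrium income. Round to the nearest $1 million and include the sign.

Expenditure multiplier = 1/(1 − c(1−t)) = 1/(1 − 0.54×0.88) = 1/0.5248 ≈ 1.905.
ΔG contributes k·ΔG = (+$218 million) / 0.5248 ≈ +$415.4 million.
ΔT of −$160 million changes first-round spending by −c·ΔT = +$86.4 million, contributing k·(−c·ΔT) = (+$86.4 million) / 0.5248 ≈ +$164.6 million.
Net ΔY = k(ΔG − c·ΔT) = (+$304.4 million) / 0.5248 ≈ +$580 million.

+$580 million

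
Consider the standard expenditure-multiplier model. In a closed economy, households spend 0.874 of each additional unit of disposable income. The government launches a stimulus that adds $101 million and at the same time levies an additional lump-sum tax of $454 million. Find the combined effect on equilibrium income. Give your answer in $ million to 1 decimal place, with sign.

−$2,347.6 million

Expenditure multiplier = 1/(1 − MPC) = 1/(1 − 0.874) = 1/0.126 ≈ 7.937.
ΔG contributes k·ΔG = (+$101 million) / 0.126 ≈ +$801.6 million.
ΔT of +$454 million changes first-round spending by −c·ΔT = −$396.796 million, contributing k·(−c·ΔT) = (−$396.796 million) / 0.126 ≈ −$3,149.2 million.
Net ΔY = k(ΔG − c·ΔT) = (−$295.796 million) / 0.126 ≈ −$2,347.6 million.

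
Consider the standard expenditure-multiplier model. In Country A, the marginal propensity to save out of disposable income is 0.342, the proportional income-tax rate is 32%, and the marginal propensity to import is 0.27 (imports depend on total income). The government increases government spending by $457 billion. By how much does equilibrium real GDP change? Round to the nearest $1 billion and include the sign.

+$556 billion

MPC = 1 − MPS = 1 − 0.342 = 0.658.
Expenditure multiplier = 1/(1 − c(1−t) + m) = 1/(1 − 0.658×0.68 + 0.27) = 1/0.82256 ≈ 1.216.
ΔY = k × ΔG = (+$457 billion) / 0.82256 ≈ +$556 billion.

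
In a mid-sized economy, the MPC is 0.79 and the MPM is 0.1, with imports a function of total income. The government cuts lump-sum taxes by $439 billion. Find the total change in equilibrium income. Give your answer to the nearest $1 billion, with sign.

+$1,119 billion

A lump-sum tax change of −$439 billion shifts disposable income by +$439 billion; first-round consumption changes by −c × ΔT = −0.79 × (−$439 billion) = +$346.81 billion.
Expenditure multiplier = 1/(1 − c + m) = 1/(1 − 0.79 + 0.1) = 1/0.31 ≈ 3.226.
The tax multiplier is −c × k ≈ −2.548, so ΔY = k × (−c·ΔT) = (+$346.81 billion) / 0.31 ≈ +$1,119 billion.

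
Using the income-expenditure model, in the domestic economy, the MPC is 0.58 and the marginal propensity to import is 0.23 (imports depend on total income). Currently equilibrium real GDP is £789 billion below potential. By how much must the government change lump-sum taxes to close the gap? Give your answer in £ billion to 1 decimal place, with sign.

Spending multiplier = 1/(1 − c + m) = 1/(1 − 0.58 + 0.23) = 1/0.65 ≈ 1.538.
Tax multiplier = −c·k = −0.58/0.65 ≈ −0.892. Need ΔY = +£789 billion, so ΔT = ΔY/(−c·k) = −(+£789 billion) × 0.65 / 0.58 ≈ −£884.2 billion.
The government should cut lump-sum taxes by £884.2 billion.

−£884.2 billion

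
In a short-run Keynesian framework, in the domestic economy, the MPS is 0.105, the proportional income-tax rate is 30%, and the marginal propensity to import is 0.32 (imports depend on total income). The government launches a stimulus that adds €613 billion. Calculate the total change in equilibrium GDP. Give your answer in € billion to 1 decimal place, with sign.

+€883.9 billion

MPC = 1 − MPS = 1 − 0.105 = 0.895.
Government-spending multiplier = 1/(1 − c(1−t) + m) = 1/(1 − 0.895×0.7 + 0.32) = 1/0.6935 ≈ 1.442.
ΔY = k × ΔG = (+€613 billion) / 0.6935 ≈ +€883.9 billion.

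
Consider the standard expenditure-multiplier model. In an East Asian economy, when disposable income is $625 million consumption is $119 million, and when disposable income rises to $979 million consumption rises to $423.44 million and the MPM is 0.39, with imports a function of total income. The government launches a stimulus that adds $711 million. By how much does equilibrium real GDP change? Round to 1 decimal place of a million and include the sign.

MPC = ΔC/ΔYd = (423.44 − 119)/(979 − 625) = 304.44/354 = 0.86.
Expenditure multiplier = 1/(1 − c + m) = 1/(1 − 0.86 + 0.39) = 1/0.53 ≈ 1.887.
ΔY = k × ΔG = (+$711 million) / 0.53 ≈ +$1,341.5 million.

+$1,341.5 million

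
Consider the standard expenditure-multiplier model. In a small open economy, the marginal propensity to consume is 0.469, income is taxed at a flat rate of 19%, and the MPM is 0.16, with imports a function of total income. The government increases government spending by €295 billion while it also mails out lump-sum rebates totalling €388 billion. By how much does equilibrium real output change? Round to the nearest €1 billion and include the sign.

+€611 billion

Expenditure multiplier = 1/(1 − c(1−t) + m) = 1/(1 − 0.469×0.81 + 0.16) = 1/0.78011 ≈ 1.282.
ΔG contributes k·ΔG = (+€295 billion) / 0.78011 ≈ +€378.2 billion.
ΔT of −€388 billion changes first-round spending by −c·ΔT = +€181.972 billion, contributing k·(−c·ΔT) = (+€181.972 billion) / 0.78011 ≈ +€233.3 billion.
Net ΔY = k(ΔG − c·ΔT) = (+€476.972 billion) / 0.78011 ≈ +€611 billion.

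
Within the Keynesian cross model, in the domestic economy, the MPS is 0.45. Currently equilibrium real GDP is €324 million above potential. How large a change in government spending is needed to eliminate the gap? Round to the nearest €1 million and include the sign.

MPC = 1 − MPS = 1 − 0.45 = 0.55.
Spending multiplier = 1/(1 − MPC) = 1/(1 − 0.55) = 1/0.45 ≈ 2.222.
Need ΔY = −€324 million, so ΔG = ΔY/k = (−€324 million) × 0.45 ≈ −€146 million.
The government should cut government spending by €146 million.

−€146 million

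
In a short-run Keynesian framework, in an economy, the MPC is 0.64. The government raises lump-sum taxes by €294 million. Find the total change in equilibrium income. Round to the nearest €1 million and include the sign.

−€523 million

A lump-sum tax change of +€294 million shifts disposable income by −€294 million; first-round consumption changes by −c × ΔT = −0.64 × (+€294 million) = −€188.16 million.
Expenditure multiplier = 1/(1 − MPC) = 1/(1 − 0.64) = 1/0.36 ≈ 2.778.
The tax multiplier is −c × k ≈ −1.778, so ΔY = k × (−c·ΔT) = (−€188.16 million) / 0.36 ≈ −€523 million.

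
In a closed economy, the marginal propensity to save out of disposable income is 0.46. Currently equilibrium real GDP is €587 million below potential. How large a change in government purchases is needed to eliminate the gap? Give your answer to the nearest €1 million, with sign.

+€270 million

MPC = 1 − MPS = 1 − 0.46 = 0.54.
Spending multiplier = 1/(1 − MPC) = 1/(1 − 0.54) = 1/0.46 ≈ 2.174.
Need ΔY = +€587 million, so ΔG = ΔY/k = (+€587 million) × 0.46 ≈ +€270 million.
The government should increase government purchases by €270 million.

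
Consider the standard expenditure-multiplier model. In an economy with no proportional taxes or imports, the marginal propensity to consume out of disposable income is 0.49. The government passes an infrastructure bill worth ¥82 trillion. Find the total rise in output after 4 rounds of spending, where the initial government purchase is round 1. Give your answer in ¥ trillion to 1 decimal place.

¥151.5 trillion

Round 1 adds ΔG = ¥82 trillion; each later round is MPC = 0.49 times the previous.
After 4 rounds: 82 + 40.18 + 19.6882 + 9.647218 = ΔG·(1 − c^4)/(1 − c) = 82 × (1 − 0.05764801)/0.51 ≈ ¥151.5 trillion.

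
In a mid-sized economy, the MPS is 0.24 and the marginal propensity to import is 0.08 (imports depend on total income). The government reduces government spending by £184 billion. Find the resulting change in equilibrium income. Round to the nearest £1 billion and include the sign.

−£575 billion

MPC = 1 − MPS = 1 − 0.24 = 0.76.
Expenditure multiplier = 1/(1 − c + m) = 1/(1 − 0.76 + 0.08) = 1/0.32 = 3.125.
ΔY = k × ΔG = (−£184 billion) / 0.32 = −£575 billion.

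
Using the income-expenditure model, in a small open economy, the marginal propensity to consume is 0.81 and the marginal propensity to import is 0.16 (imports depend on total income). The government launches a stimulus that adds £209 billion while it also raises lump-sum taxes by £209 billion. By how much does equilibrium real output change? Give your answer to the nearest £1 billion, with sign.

+£113 billion

Expenditure multiplier = 1/(1 − c + m) = 1/(1 − 0.81 + 0.16) = 1/0.35 ≈ 2.857.
ΔG contributes k·ΔG = (+£209 billion) / 0.35 ≈ +£597.1 billion.
ΔT of +£209 billion changes first-round spending by −c·ΔT = −£169.29 billion, contributing k·(−c·ΔT) = (−£169.29 billion) / 0.35 ≈ −£483.7 billion.
Net ΔY = k(ΔG − c·ΔT) = (+£39.71 billion) / 0.35 ≈ +£113 billion.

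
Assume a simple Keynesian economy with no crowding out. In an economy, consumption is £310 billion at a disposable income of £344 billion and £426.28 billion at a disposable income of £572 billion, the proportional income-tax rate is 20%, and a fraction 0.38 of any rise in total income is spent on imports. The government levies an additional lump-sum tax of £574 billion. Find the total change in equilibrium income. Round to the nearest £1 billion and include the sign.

−£301 billion

MPC = ΔC/ΔYd = (426.28 − 310)/(572 − 344) = 116.28/228 = 0.51.
A lump-sum tax change of +£574 billion shifts disposable income by −£574 billion; first-round consumption changes by −c × ΔT = −0.51 × (+£574 billion) = −£292.74 billion.
Expenditure multiplier = 1/(1 − c(1−t) + m) = 1/(1 − 0.51×0.8 + 0.38) = 1/0.972 ≈ 1.029.
The tax multiplier is −c × k ≈ −0.525, so ΔY = k × (−c·ΔT) = (−£292.74 billion) / 0.972 ≈ −£301 billion.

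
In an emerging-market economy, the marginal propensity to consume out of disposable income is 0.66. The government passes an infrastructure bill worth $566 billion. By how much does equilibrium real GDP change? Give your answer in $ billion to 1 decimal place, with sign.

Government-spending multiplier = 1/(1 − MPC) = 1/(1 − 0.66) = 1/0.34 ≈ 2.941.
ΔY = k × ΔG = (+$566 billion) / 0.34 ≈ +$1,664.7 billion.

+$1,664.7 billion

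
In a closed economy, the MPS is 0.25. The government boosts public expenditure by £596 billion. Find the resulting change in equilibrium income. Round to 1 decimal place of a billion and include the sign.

+£2,384.0 billion

MPC = 1 − MPS = 1 − 0.25 = 0.75.
Expenditure multiplier = 1/(1 − MPC) = 1/(1 − 0.75) = 1/0.25 = 4.
ΔY = k × ΔG = (+£596 billion) / 0.25 = +£2,384 billion.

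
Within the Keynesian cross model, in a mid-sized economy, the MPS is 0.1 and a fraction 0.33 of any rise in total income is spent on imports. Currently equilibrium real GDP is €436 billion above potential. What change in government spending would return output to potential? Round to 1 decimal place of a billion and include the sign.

MPC = 1 − MPS = 1 − 0.1 = 0.9.
Spending multiplier = 1/(1 − c + m) = 1/(1 − 0.9 + 0.33) = 1/0.43 ≈ 2.326.
Need ΔY = −€436 billion, so ΔG = ΔY/k = (−€436 billion) × 0.43 ≈ −€187.5 billion.
The government should cut government spending by €187.5 billion.

−€187.5 billion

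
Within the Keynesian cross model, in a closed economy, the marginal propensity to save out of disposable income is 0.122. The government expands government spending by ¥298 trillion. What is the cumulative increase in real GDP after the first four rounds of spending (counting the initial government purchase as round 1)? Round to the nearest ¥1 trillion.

MPC = 1 − MPS = 1 − 0.122 = 0.878.
Round 1 adds ΔG = ¥298 trillion; each later round is MPC = 0.878 times the previous.
After 4 rounds: 298 + 261.644 + 229.723432 + 201.697173296 = ΔG·(1 − c^4)/(1 − c) = 298 × (1 − 0.594262141456)/0.122 ≈ ¥991 trillion.

¥991 trillion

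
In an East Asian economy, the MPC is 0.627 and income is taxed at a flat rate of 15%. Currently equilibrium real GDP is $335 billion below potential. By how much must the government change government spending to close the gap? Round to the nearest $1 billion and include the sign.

+$156 billion

Spending multiplier = 1/(1 − c(1−t)) = 1/(1 − 0.627×0.85) = 1/0.46705 ≈ 2.141.
Need ΔY = +$335 billion, so ΔG = ΔY/k = (+$335 billion) × 0.46705 ≈ +$156 billion.
The government should increase government spending by $156 billion.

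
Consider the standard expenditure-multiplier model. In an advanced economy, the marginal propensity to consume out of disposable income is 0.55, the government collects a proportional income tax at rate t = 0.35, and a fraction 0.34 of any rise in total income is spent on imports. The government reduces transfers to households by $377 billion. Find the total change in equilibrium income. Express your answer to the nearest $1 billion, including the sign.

The transfer change shifts disposable income by −$377 billion, so first-round consumption changes by c·ΔTR = 0.55 × (−$377 billion) = −$207.35 billion.
Expenditure multiplier = 1/(1 − c(1−t) + m) = 1/(1 − 0.55×0.65 + 0.34) = 1/0.9825 ≈ 1.018.
The transfer multiplier is c × k ≈ 0.56, so ΔY = k × (c·ΔTR) = (−$207.35 billion) / 0.9825 ≈ −$211 billion.

−$211 billion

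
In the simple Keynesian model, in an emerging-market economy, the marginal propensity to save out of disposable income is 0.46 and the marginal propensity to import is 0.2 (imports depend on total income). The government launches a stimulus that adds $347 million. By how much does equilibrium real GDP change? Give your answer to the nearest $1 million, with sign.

+$526 million

MPC = 1 − MPS = 1 − 0.46 = 0.54.
Government-spending multiplier = 1/(1 − c + m) = 1/(1 − 0.54 + 0.2) = 1/0.66 ≈ 1.515.
ΔY = k × ΔG = (+$347 million) / 0.66 ≈ +$526 million.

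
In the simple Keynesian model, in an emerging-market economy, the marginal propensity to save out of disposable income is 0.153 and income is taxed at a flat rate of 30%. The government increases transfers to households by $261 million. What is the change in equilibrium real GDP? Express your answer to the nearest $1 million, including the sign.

MPC = 1 − MPS = 1 − 0.153 = 0.847.
The transfer change shifts disposable income by +$261 million, so first-round consumption changes by c·ΔTR = 0.847 × (+$261 million) = +$221.067 million.
Expenditure multiplier = 1/(1 − c(1−t)) = 1/(1 − 0.847×0.7) = 1/0.4071 ≈ 2.456.
The transfer multiplier is c × k ≈ 2.081, so ΔY = k × (c·ΔTR) = (+$221.067 million) / 0.4071 ≈ +$543 million.

+$543 million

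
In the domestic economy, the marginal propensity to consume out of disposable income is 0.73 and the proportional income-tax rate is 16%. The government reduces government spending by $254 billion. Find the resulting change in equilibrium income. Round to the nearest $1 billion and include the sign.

−$657 billion

Spending multiplier = 1/(1 − c(1−t)) = 1/(1 − 0.73×0.84) = 1/0.3868 ≈ 2.585.
ΔY = k × ΔG = (−$254 billion) / 0.3868 ≈ −$657 billion.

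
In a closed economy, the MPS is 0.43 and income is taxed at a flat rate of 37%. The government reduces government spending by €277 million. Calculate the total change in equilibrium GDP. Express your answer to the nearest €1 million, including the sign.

MPC = 1 − MPS = 1 − 0.43 = 0.57.
Spending multiplier = 1/(1 − c(1−t)) = 1/(1 − 0.57×0.63) = 1/0.6409 ≈ 1.56.
ΔY = k × ΔG = (−€277 million) / 0.6409 ≈ −€432 million.

−€432 million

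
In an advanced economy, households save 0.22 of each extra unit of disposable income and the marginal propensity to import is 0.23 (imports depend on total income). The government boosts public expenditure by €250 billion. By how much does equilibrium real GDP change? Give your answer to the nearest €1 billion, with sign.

MPC = 1 − MPS = 1 − 0.22 = 0.78.
Expenditure multiplier = 1/(1 − c + m) = 1/(1 − 0.78 + 0.23) = 1/0.45 ≈ 2.222.
ΔY = k × ΔG = (+€250 billion) / 0.45 ≈ +€556 billion.

+€556 billion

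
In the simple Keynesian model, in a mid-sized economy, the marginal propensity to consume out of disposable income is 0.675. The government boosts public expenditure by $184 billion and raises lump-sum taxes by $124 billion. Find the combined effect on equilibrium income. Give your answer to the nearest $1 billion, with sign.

Expenditure multiplier = 1/(1 − MPC) = 1/(1 − 0.675) = 1/0.325 ≈ 3.077.
ΔG contributes k·ΔG = (+$184 billion) / 0.325 ≈ +$566.2 billion.
ΔT of +$124 billion changes first-round spending by −c·ΔT = −$83.7 billion, contributing k·(−c·ΔT) = (−$83.7 billion) / 0.325 ≈ −$257.5 billion.
Net ΔY = k(ΔG − c·ΔT) = (+$100.3 billion) / 0.325 ≈ +$309 billion.

+$309 billion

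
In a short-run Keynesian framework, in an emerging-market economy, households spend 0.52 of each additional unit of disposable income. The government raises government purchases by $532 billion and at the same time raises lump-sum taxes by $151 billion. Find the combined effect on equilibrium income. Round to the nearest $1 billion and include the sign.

+$945 billion

Expenditure multiplier = 1/(1 − MPC) = 1/(1 − 0.52) = 1/0.48 ≈ 2.083.
ΔG contributes k·ΔG = (+$532 billion) / 0.48 ≈ +$1,108.3 billion.
ΔT of +$151 billion changes first-round spending by −c·ΔT = −$78.52 billion, contributing k·(−c·ΔT) = (−$78.52 billion) / 0.48 ≈ −$163.6 billion.
Net ΔY = k(ΔG − c·ΔT) = (+$453.48 billion) / 0.48 ≈ +$945 billion.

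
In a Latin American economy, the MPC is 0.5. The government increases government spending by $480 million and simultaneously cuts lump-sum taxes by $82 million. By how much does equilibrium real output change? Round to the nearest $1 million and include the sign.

Expenditure multiplier = 1/(1 − MPC) = 1/(1 − 0.5) = 1/0.5 = 2.
ΔG contributes k·ΔG = (+$480 million) / 0.5 = +$960 million.
ΔT of −$82 million changes first-round spending by −c·ΔT = +$41 million, contributing k·(−c·ΔT) = (+$41 million) / 0.5 = +$82 million.
Net ΔY = k(ΔG − c·ΔT) = (+$521 million) / 0.5 = +$1,042 million.

+$1,042 million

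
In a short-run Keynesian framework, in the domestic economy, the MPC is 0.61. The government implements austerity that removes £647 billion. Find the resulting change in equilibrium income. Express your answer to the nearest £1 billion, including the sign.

−£1,659 billion

Spending multiplier = 1/(1 − MPC) = 1/(1 − 0.61) = 1/0.39 ≈ 2.564.
ΔY = k × ΔG = (−£647 billion) / 0.39 ≈ −£1,659 billion.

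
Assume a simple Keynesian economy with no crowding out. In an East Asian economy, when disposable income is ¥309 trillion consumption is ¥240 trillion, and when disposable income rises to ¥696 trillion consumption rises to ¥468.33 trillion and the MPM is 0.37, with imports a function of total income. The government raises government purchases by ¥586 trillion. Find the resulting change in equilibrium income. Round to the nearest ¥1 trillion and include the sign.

MPC = ΔC/ΔYd = (468.33 − 240)/(696 − 309) = 228.33/387 = 0.59.
Spending multiplier = 1/(1 − c + m) = 1/(1 − 0.59 + 0.37) = 1/0.78 ≈ 1.282.
ΔY = k × ΔG = (+¥586 trillion) / 0.78 ≈ +¥751 trillion.

+¥751 trillion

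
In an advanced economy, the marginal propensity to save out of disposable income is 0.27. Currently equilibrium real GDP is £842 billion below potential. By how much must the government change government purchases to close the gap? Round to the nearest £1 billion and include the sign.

+£227 billion

MPC = 1 − MPS = 1 − 0.27 = 0.73.
Spending multiplier = 1/(1 − MPC) = 1/(1 − 0.73) = 1/0.27 ≈ 3.704.
Need ΔY = +£842 billion, so ΔG = ΔY/k = (+£842 billion) × 0.27 ≈ +£227 billion.
The government should increase government purchases by £227 billion.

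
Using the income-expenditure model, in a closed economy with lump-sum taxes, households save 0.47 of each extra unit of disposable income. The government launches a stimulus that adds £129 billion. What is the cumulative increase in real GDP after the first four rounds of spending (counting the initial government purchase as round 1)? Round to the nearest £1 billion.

MPC = 1 − MPS = 1 − 0.47 = 0.53.
Round 1 adds ΔG = £129 billion; each later round is MPC = 0.53 times the previous.
After 4 rounds: 129 + 68.37 + 36.2361 + 19.205133 = ΔG·(1 − c^4)/(1 − c) = 129 × (1 − 0.07890481)/0.47 ≈ £253 billion.

£253 billion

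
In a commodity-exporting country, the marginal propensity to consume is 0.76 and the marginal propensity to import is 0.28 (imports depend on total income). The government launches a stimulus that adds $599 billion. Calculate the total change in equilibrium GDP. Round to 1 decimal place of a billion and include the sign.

Government-spending multiplier = 1/(1 − c + m) = 1/(1 − 0.76 + 0.28) = 1/0.52 ≈ 1.923.
ΔY = k × ΔG = (+$599 billion) / 0.52 ≈ +$1,151.9 billion.

+$1,151.9 billion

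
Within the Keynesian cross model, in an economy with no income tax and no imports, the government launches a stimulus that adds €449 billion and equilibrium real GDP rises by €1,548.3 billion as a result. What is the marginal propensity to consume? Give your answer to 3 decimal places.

0.710

Implied spending multiplier k = ΔY/ΔG = 1,548.3/449 ≈ 3.4483.
Since k = 1/(1 − MPC), MPC = 1 − 1/k = 1 − ΔG/ΔY = 1 − 449/1,548.3 ≈ 0.710.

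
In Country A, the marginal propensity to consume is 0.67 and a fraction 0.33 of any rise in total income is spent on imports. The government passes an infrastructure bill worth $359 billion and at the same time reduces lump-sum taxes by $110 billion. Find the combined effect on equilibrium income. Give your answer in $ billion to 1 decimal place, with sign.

Expenditure multiplier = 1/(1 − c + m) = 1/(1 − 0.67 + 0.33) = 1/0.66 ≈ 1.515.
ΔG contributes k·ΔG = (+$359 billion) / 0.66 ≈ +$543.9 billion.
ΔT of −$110 billion changes first-round spending by −c·ΔT = +$73.7 billion, contributing k·(−c·ΔT) = (+$73.7 billion) / 0.66 ≈ +$111.7 billion.
Net ΔY = k(ΔG − c·ΔT) = (+$432.7 billion) / 0.66 ≈ +$655.6 billion.

+$655.6 billion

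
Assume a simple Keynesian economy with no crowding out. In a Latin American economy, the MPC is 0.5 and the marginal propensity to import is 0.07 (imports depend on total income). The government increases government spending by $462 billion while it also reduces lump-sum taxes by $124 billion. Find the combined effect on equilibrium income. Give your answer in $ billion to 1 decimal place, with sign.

+$919.3 billion

Expenditure multiplier = 1/(1 − c + m) = 1/(1 − 0.5 + 0.07) = 1/0.57 ≈ 1.754.
ΔG contributes k·ΔG = (+$462 billion) / 0.57 ≈ +$810.5 billion.
ΔT of −$124 billion changes first-round spending by −c·ΔT = +$62 billion, contributing k·(−c·ΔT) = (+$62 billion) / 0.57 ≈ +$108.8 billion.
Net ΔY = k(ΔG − c·ΔT) = (+$524 billion) / 0.57 ≈ +$919.3 billion.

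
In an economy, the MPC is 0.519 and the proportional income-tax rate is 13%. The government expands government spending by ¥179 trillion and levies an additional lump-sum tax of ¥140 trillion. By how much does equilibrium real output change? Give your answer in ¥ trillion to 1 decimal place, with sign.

Expenditure multiplier = 1/(1 − c(1−t)) = 1/(1 − 0.519×0.87) = 1/0.54847 ≈ 1.823.
ΔG contributes k·ΔG = (+¥179 trillion) / 0.54847 ≈ +¥326.4 trillion.
ΔT of +¥140 trillion changes first-round spending by −c·ΔT = −¥72.66 trillion, contributing k·(−c·ΔT) = (−¥72.66 trillion) / 0.54847 ≈ −¥132.5 trillion.
Net ΔY = k(ΔG − c·ΔT) = (+¥106.34 trillion) / 0.54847 ≈ +¥193.9 trillion.

+¥193.9 trillion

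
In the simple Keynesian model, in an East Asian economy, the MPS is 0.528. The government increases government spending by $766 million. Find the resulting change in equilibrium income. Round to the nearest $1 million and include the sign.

+$1,451 million

MPC = 1 − MPS = 1 − 0.528 = 0.472.
Government-spending multiplier = 1/(1 − MPC) = 1/(1 − 0.472) = 1/0.528 ≈ 1.894.
ΔY = k × ΔG = (+$766 million) / 0.528 ≈ +$1,451 million.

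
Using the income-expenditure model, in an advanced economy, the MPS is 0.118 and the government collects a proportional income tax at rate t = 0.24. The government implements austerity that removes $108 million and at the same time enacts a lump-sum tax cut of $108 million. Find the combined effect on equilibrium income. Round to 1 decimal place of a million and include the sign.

MPC = 1 − MPS = 1 − 0.118 = 0.882.
Expenditure multiplier = 1/(1 − c(1−t)) = 1/(1 − 0.882×0.76) = 1/0.32968 ≈ 3.033.
ΔG contributes k·ΔG = (−$108 million) / 0.32968 ≈ −$327.6 million.
ΔT of −$108 million changes first-round spending by −c·ΔT = +$95.256 million, contributing k·(−c·ΔT) = (+$95.256 million) / 0.32968 ≈ +$288.9 million.
Net ΔY = k(ΔG − c·ΔT) = (−$12.744 million) / 0.32968 ≈ −$38.7 million.

−$38.7 million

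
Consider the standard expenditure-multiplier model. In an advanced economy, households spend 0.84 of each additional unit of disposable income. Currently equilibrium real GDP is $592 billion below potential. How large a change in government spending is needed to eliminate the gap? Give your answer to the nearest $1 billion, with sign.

Spending multiplier = 1/(1 − MPC) = 1/(1 − 0.84) = 1/0.16 = 6.25.
Need ΔY = +$592 billion, so ΔG = ΔY/k = (+$592 billion) × 0.16 ≈ +$95 billion.
The government should increase government spending by $95 billion.

+$95 billion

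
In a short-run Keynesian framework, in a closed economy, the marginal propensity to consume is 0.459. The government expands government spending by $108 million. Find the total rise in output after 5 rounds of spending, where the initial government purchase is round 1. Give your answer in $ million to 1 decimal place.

Round 1 adds ΔG = $108 million; each later round is MPC = 0.459 times the previous.
After 5 rounds: 108 + 49.572 + 22.753548 + 10.443878532 + 4.793740246188 = ΔG·(1 − c^5)/(1 − c) = 108 × (1 − 0.020373396046299)/0.541 ≈ $195.6 million.

$195.6 million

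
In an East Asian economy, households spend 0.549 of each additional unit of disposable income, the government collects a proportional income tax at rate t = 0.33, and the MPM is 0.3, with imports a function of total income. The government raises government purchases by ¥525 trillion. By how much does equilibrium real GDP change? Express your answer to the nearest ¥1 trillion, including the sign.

Government-spending multiplier = 1/(1 − c(1−t) + m) = 1/(1 − 0.549×0.67 + 0.3) = 1/0.93217 ≈ 1.073.
ΔY = k × ΔG = (+¥525 trillion) / 0.93217 ≈ +¥563 trillion.

+¥563 trillion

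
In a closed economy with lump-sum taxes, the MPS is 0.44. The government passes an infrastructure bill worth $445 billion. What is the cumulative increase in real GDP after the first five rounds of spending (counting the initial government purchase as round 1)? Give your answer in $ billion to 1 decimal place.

$955.7 billion

MPC = 1 − MPS = 1 − 0.44 = 0.56.
Round 1 adds ΔG = $445 billion; each later round is MPC = 0.56 times the previous.
After 5 rounds: 445 + 249.2 + 139.552 + 78.14912 + 43.7635072 = ΔG·(1 − c^5)/(1 − c) = 445 × (1 − 0.0550731776)/0.44 ≈ $955.7 billion.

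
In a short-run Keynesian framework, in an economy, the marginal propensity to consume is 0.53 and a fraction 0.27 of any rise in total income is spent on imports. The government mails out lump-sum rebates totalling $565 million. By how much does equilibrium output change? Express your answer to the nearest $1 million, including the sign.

+$405 million

A lump-sum tax change of −$565 million shifts disposable income by +$565 million; first-round consumption changes by −c × ΔT = −0.53 × (−$565 million) = +$299.45 million.
Expenditure multiplier = 1/(1 − c + m) = 1/(1 − 0.53 + 0.27) = 1/0.74 ≈ 1.351.
The tax multiplier is −c × k ≈ −0.716, so ΔY = k × (−c·ΔT) = (+$299.45 million) / 0.74 ≈ +$405 million.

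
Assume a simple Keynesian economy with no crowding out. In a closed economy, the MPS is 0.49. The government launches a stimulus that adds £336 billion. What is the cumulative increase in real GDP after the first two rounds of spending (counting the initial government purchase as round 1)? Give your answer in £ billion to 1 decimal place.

£507.4 billion

MPC = 1 − MPS = 1 − 0.49 = 0.51.
Round 1 adds ΔG = £336 billion; each later round is MPC = 0.51 times the previous.
After 2 rounds: 336 + 171.36 = ΔG·(1 − c^2)/(1 − c) = 336 × (1 − 0.2601)/0.49 ≈ £507.4 billion.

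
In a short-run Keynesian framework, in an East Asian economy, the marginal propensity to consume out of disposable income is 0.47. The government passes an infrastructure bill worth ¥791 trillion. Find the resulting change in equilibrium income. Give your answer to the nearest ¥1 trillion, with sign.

+¥1,492 trillion

Government-spending multiplier = 1/(1 − MPC) = 1/(1 − 0.47) = 1/0.53 ≈ 1.887.
ΔY = k × ΔG = (+¥791 trillion) / 0.53 ≈ +¥1,492 trillion.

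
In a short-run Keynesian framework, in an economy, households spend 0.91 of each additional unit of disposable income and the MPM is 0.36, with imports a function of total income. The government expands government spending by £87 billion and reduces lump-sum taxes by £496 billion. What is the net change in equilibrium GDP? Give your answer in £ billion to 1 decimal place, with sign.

+£1,196.4 billion

Expenditure multiplier = 1/(1 − c + m) = 1/(1 − 0.91 + 0.36) = 1/0.45 ≈ 2.222.
ΔG contributes k·ΔG = (+£87 billion) / 0.45 ≈ +£193.3 billion.
ΔT of −£496 billion changes first-round spending by −c·ΔT = +£451.36 billion, contributing k·(−c·ΔT) = (+£451.36 billion) / 0.45 ≈ +£1,003 billion.
Net ΔY = k(ΔG − c·ΔT) = (+£538.36 billion) / 0.45 ≈ +£1,196.4 billion.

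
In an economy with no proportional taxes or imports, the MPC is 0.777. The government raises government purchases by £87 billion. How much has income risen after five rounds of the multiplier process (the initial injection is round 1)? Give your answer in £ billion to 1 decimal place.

£279.6 billion

Round 1 adds ΔG = £87 billion; each later round is MPC = 0.777 times the previous.
After 5 rounds: 87 + 67.599 + 52.524423 + 40.811476671 + 31.710517373367 = ΔG·(1 − c^5)/(1 − c) = 87 × (1 − 0.283207724127657)/0.223 ≈ £279.6 billion.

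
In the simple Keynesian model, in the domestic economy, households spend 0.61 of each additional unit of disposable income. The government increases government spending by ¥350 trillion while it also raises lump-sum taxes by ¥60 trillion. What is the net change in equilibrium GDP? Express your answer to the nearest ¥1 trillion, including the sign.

+¥804 trillion

Expenditure multiplier = 1/(1 − MPC) = 1/(1 − 0.61) = 1/0.39 ≈ 2.564.
ΔG contributes k·ΔG = (+¥350 trillion) / 0.39 ≈ +¥897.4 trillion.
ΔT of +¥60 trillion changes first-round spending by −c·ΔT = −¥36.6 trillion, contributing k·(−c·ΔT) = (−¥36.6 trillion) / 0.39 ≈ −¥93.8 trillion.
Net ΔY = k(ΔG − c·ΔT) = (+¥313.4 trillion) / 0.39 ≈ +¥804 trillion.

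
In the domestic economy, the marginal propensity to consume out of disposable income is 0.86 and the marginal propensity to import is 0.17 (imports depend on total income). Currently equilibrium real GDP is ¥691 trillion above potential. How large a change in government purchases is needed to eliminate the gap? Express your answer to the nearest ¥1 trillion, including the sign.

−¥214 trillion

Spending multiplier = 1/(1 − c + m) = 1/(1 − 0.86 + 0.17) = 1/0.31 ≈ 3.226.
Need ΔY = −¥691 trillion, so ΔG = ΔY/k = (−¥691 trillion) × 0.31 ≈ −¥214 trillion.
The government should cut government purchases by ¥214 trillion.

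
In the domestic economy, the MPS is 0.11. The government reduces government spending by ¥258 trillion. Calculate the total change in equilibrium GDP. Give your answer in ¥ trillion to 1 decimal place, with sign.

MPC = 1 − MPS = 1 − 0.11 = 0.89.
Government-spending multiplier = 1/(1 − MPC) = 1/(1 − 0.89) = 1/0.11 ≈ 9.091.
ΔY = k × ΔG = (−¥258 trillion) / 0.11 ≈ −¥2,345.5 trillion.

−¥2,345.5 trillion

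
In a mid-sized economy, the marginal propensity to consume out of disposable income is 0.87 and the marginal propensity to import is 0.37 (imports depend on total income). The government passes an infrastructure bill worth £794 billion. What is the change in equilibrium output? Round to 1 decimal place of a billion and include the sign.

+£1,588.0 billion

Spending multiplier = 1/(1 − c + m) = 1/(1 − 0.87 + 0.37) = 1/0.5 = 2.
ΔY = k × ΔG = (+£794 billion) / 0.5 = +£1,588 billion.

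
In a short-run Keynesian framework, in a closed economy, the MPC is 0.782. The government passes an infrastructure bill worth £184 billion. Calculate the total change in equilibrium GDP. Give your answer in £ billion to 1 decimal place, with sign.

Expenditure multiplier = 1/(1 − MPC) = 1/(1 − 0.782) = 1/0.218 ≈ 4.587.
ΔY = k × ΔG = (+£184 billion) / 0.218 ≈ +£844 billion.

+£844.0 billion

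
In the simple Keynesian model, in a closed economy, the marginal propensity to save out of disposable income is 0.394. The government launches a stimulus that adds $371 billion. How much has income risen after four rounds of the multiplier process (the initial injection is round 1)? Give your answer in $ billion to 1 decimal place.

$814.6 billion

MPC = 1 − MPS = 1 − 0.394 = 0.606.
Round 1 adds ΔG = $371 billion; each later round is MPC = 0.606 times the previous.
After 4 rounds: 371 + 224.826 + 136.244556 + 82.564200936 = ΔG·(1 − c^4)/(1 − c) = 371 × (1 − 0.134862279696)/0.394 ≈ $814.6 billion.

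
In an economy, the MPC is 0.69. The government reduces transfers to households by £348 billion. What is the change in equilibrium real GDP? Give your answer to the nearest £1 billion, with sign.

The transfer change shifts disposable income by −£348 billion, so first-round consumption changes by c·ΔTR = 0.69 × (−£348 billion) = −£240.12 billion.
Expenditure multiplier = 1/(1 − MPC) = 1/(1 − 0.69) = 1/0.31 ≈ 3.226.
The transfer multiplier is c × k ≈ 2.226, so ΔY = k × (c·ΔTR) = (−£240.12 billion) / 0.31 ≈ −£775 billion.

−£775 billion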